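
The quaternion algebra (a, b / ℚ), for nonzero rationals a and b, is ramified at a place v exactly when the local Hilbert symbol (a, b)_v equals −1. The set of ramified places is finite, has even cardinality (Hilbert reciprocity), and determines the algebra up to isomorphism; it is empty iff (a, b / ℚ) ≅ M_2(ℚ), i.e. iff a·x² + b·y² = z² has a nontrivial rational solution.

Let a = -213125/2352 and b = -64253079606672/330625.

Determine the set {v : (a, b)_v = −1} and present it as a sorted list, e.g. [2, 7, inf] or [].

[3, 11, 31, inf]

(a, b) ≡ (-1023, -33) mod (ℚ^×)²; places V = {2, 3, 5, 7, 11, 23, 31, ∞}.
(a,b)_23: α=0, u≡18; β=-2, v≡1 (mod 23); (18|23)=+1, (1|23)=+1; sign (−1)^0·+1^-2·+1^0 = +1.
(a,b)_2: α=-4, β=4; u≡1, v≡7 (mod 8); ε(u)ε(v)=0·1, αω(v)=-4·0, βω(u)=4·0; sum ≡ 0  ⇒  +1.
(a,b)_7: α=-2, u≡3; β=0, v≡2 (mod 7); (3|7)=-1, (2|7)=+1; sign (−1)^0·-1^0·+1^-2 = +1.
(a,b)_∞: sgn(-1023)=−, sgn(-33)=−, so -1.
(a,b)_5: α=4, u≡2; β=-4, v≡2 (mod 5); (2|5)=-1, (2|5)=-1; sign (−1)^0·-1^-4·-1^4 = +1.
(a,b)_11: α=1, u≡2; β=5, v≡2 (mod 11); (2|11)=-1, (2|11)=-1; sign (−1)^1·-1^5·-1^1 = -1.
(a,b)_31: α=1, u≡6; β=4, v≡26 (mod 31); (6|31)=-1, (26|31)=-1; sign (−1)^0·-1^4·-1^1 = -1.
(a,b)_3: α=-1, u≡1; β=3, v≡1 (mod 3); (1|3)=+1, (1|3)=+1; sign (−1)^1·+1^3·+1^-1 = -1.
|Ram(-1023, -33)| = 4, even; anisotropic at {3, 11, 31, ∞}.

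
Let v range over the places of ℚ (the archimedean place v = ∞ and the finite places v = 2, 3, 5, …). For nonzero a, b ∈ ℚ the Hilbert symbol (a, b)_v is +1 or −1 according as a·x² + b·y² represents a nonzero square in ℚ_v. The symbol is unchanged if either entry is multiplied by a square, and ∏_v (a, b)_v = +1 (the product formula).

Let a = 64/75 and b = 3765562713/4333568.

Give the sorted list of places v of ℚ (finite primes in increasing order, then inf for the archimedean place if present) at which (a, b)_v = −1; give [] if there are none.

[2, 17]

(a, b) ≡ (3, 34) mod (ℚ^×)²; places V = {2, 3, 5, 11, 17, 23, 41, ∞}.
(a,b)_17: α=0, u≡14; β=1, v≡1 (mod 17); (14|17)=-1, (1|17)=+1; sign (−1)^0·-1^1·+1^0 = -1.
(a,b)_11: α=0, u≡1; β=4, v≡3 (mod 11); (1|11)=+1, (3|11)=+1; sign (−1)^0·+1^4·+1^0 = +1.
(a,b)_2: α=6, β=-13; u≡3, v≡1 (mod 8); ε(u)ε(v)=1·0, αω(v)=6·0, βω(u)=-13·1; sum ≡ 1  ⇒  -1.
(a,b)_5: α=-2, u≡3; β=0, v≡1 (mod 5); (3|5)=-1, (1|5)=+1; sign (−1)^0·-1^0·+1^-2 = +1.
(a,b)_3: α=-1, u≡1; β=2, v≡1 (mod 3); (1|3)=+1, (1|3)=+1; sign (−1)^0·+1^2·+1^-1 = +1.
(a,b)_41: α=0, u≡26; β=2, v≡14 (mod 41); (26|41)=-1, (14|41)=-1; sign (−1)^0·-1^2·-1^0 = +1.
(a,b)_23: α=0, u≡3; β=-2, v≡17 (mod 23); (3|23)=+1, (17|23)=-1; sign (−1)^0·+1^-2·-1^0 = +1.
(a,b)_∞: sgn(3)=+, sgn(34)=+, so +1.
Ram(3, 34) = {2, 17}; no ℚ_2-point on the conic.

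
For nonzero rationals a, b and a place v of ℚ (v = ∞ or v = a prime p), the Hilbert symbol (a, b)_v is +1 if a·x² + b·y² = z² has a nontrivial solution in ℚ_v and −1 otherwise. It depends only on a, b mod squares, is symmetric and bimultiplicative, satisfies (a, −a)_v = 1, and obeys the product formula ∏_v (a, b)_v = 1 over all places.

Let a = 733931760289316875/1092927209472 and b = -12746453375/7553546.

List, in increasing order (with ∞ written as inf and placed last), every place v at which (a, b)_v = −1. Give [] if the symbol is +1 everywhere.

(a, b) ≡ (1309, -86710) mod (ℚ^×)²; places V = {2, 3, 5, 7, 11, 13, 17, 23, 29, ∞}.
(a,b)_7: α=-7, u≡3; β=-4, v≡3 (mod 7); (3|7)=-1, (3|7)=-1; sign (−1)^0·-1^-4·-1^-7 = -1.
(a,b)_∞: sgn(1309)=+, sgn(-86710)=−, so +1.
(a,b)_5: α=4, u≡1; β=3, v≡3 (mod 5); (1|5)=+1, (3|5)=-1; sign (−1)^0·+1^3·-1^4 = +1.
(a,b)_23: α=2, u≡7; β=3, v≡2 (mod 23); (7|23)=-1, (2|23)=+1; sign (−1)^0·-1^3·+1^2 = -1.
(a,b)_11: α=1, u≡4; β=-2, v≡4 (mod 11); (4|11)=+1, (4|11)=+1; sign (−1)^0·+1^-2·+1^1 = +1.
(a,b)_3: α=-4, u≡1; β=0, v≡2 (mod 3); (1|3)=+1, (2|3)=-1; sign (−1)^0·+1^0·-1^-4 = +1.
(a,b)_29: α=2, u≡24; β=1, v≡19 (mod 29); (24|29)=+1, (19|29)=-1; sign (−1)^0·+1^1·-1^2 = +1.
(a,b)_2: α=-14, β=-1; u≡5, v≡5 (mod 8); ε(u)ε(v)=0·0, αω(v)=-14·1, βω(u)=-1·1; sum ≡ 1  ⇒  -1.
(a,b)_13: α=2, u≡10; β=-1, v≡1 (mod 13); (10|13)=+1, (1|13)=+1; sign (−1)^0·+1^-1·+1^2 = +1.
(a,b)_17: α=5, u≡15; β=2, v≡5 (mod 17); (15|17)=+1, (5|17)=-1; sign (−1)^0·+1^2·-1^5 = -1.
Ram(1309, -86710) = {2, 7, 17, 23}; no ℚ_2-point on the conic.

[2, 7, 17, 23]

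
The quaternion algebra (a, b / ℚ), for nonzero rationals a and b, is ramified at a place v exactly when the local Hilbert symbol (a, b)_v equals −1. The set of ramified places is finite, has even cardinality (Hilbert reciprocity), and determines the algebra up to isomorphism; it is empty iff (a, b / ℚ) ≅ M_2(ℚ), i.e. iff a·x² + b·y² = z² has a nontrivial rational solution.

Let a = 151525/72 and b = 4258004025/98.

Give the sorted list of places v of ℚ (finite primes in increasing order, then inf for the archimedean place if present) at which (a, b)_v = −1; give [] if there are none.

[2, 3]

Mod squares: a ≡ 12122, b ≡ 1122. Check v ∈ {∞, 2, 3, 5, 7, 11, 17, 19, 29}.
v=∞: 12122 > 0 and 1122 > 0  ⇒  (a,b)_∞ = +1.
v=2: v_2(a)=-3, v_2(b)=-1; units ≡ 5, 1 (mod 8); ε·ε+αω+βω = 0·0+-3·0+-1·1 ≡ 1  ⇒  (a,b)_2 = -1.
v=17: a=17^0·(≡1), b=17^1·(≡13) mod 17; (1|17)=+1, (13|17)=+1; (−1)^{0·1·8}·(+1)^1·(+1)^0 = +1.
v=29: a=29^1·(≡19), b=29^2·(≡16) mod 29; (19|29)=-1, (16|29)=+1; (−1)^{1·2·14}·(-1)^2·(+1)^1 = +1.
v=7: a=7^0·(≡5), b=7^-2·(≡1) mod 7; (5|7)=-1, (1|7)=+1; (−1)^{0·-2·3}·(-1)^-2·(+1)^0 = +1.
v=3: a=3^-2·(≡2), b=3^1·(≡2) mod 3; (2|3)=-1, (2|3)=-1; (−1)^{-2·1·1}·(-1)^1·(-1)^-2 = -1.
v=11: a=11^1·(≡6), b=11^1·(≡1) mod 11; (6|11)=-1, (1|11)=+1; (−1)^{1·1·5}·(-1)^1·(+1)^1 = +1.
v=5: a=5^2·(≡3), b=5^2·(≡2) mod 5; (3|5)=-1, (2|5)=-1; (−1)^{2·2·2}·(-1)^2·(-1)^2 = +1.
v=19: a=19^1·(≡6), b=19^2·(≡5) mod 19; (6|19)=+1, (5|19)=+1; (−1)^{1·2·9}·(+1)^2·(+1)^1 = +1.
(12122, 1122 / ℚ) ramifies at {2, 3}: a division algebra.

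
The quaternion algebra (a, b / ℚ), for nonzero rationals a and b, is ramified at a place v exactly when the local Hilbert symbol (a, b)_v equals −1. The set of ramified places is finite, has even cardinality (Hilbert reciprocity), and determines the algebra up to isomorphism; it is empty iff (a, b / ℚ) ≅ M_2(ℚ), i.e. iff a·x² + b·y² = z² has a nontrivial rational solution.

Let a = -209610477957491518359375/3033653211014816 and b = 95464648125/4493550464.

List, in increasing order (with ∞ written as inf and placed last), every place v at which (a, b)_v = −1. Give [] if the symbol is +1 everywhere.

[11, 19]

(a, b) ≡ (-598, 124982) mod (ℚ^×)²; places V = {2, 3, 5, 7, 11, 13, 19, 23, 29, 37, ∞}.
(a,b)_19: α=-2, u≡2; β=-1, v≡7 (mod 19); (2|19)=-1, (7|19)=+1; sign (−1)^0·-1^-1·+1^-2 = -1.
(a,b)_7: α=4, u≡4; β=2, v≡4 (mod 7); (4|7)=+1, (4|7)=+1; sign (−1)^0·+1^2·+1^4 = +1.
(a,b)_5: α=8, u≡3; β=4, v≡3 (mod 5); (3|5)=-1, (3|5)=-1; sign (−1)^0·-1^4·-1^8 = +1.
(a,b)_3: α=4, u≡2; β=2, v≡2 (mod 3); (2|3)=-1, (2|3)=-1; sign (−1)^0·-1^2·-1^4 = +1.
(a,b)_11: α=2, u≡2; β=1, v≡8 (mod 11); (2|11)=-1, (8|11)=-1; sign (−1)^0·-1^1·-1^2 = -1.
(a,b)_29: α=-4, u≡27; β=-2, v≡26 (mod 29); (27|29)=-1, (26|29)=-1; sign (−1)^0·-1^-2·-1^-4 = +1.
(a,b)_23: α=3, u≡21; β=1, v≡6 (mod 23); (21|23)=-1, (6|23)=+1; sign (−1)^1·-1^1·+1^3 = +1.
(a,b)_13: α=-5, u≡7; β=-3, v≡6 (mod 13); (7|13)=-1, (6|13)=-1; sign (−1)^0·-1^-3·-1^-5 = +1.
(a,b)_2: α=-5, β=-7; u≡5, v≡3 (mod 8); ε(u)ε(v)=0·1, αω(v)=-5·1, βω(u)=-7·1; sum ≡ 0  ⇒  +1.
(a,b)_37: α=4, u≡2; β=2, v≡12 (mod 37); (2|37)=-1, (12|37)=+1; sign (−1)^0·-1^2·+1^4 = +1.
(a,b)_∞: sgn(-598)=−, sgn(124982)=+, so +1.
|Ram(-598, 124982)| = 2, even; anisotropic at {11, 19}.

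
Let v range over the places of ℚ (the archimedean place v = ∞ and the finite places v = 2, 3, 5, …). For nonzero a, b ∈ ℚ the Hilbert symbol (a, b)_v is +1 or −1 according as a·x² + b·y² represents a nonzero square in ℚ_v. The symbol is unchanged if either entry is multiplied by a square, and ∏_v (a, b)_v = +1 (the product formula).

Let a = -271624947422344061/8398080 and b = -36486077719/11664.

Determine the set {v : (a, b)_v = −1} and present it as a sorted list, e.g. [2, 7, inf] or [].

[29, inf]

Mod squares: a ≡ -145, b ≡ -31. Check v ∈ {∞, 2, 3, 5, 7, 13, 29, 31}.
v=31: a=31^2·(≡1), b=31^1·(≡3) mod 31; (1|31)=+1, (3|31)=-1; (−1)^{2·1·15}·(+1)^1·(-1)^2 = +1.
v=5: a=5^-1·(≡4), b=5^0·(≡4) mod 5; (4|5)=+1, (4|5)=+1; (−1)^{-1·0·2}·(+1)^0·(+1)^-1 = +1.
v=7: a=7^4·(≡1), b=7^2·(≡2) mod 7; (1|7)=+1, (2|7)=+1; (−1)^{4·2·3}·(+1)^2·(+1)^4 = +1.
v=2: v_2(a)=-8, v_2(b)=-4; units ≡ 7, 1 (mod 8); ε·ε+αω+βω = 1·0+-8·0+-4·0 ≡ 0  ⇒  (a,b)_2 = +1.
v=29: a=29^3·(≡13), b=29^2·(≡17) mod 29; (13|29)=+1, (17|29)=-1; (−1)^{3·2·14}·(+1)^2·(-1)^3 = -1.
v=∞: -145 < 0 and -31 < 0  ⇒  (a,b)_∞ = -1.
v=3: a=3^-8·(≡2), b=3^-6·(≡2) mod 3; (2|3)=-1, (2|3)=-1; (−1)^{-8·-6·1}·(-1)^-6·(-1)^-8 = +1.
v=13: a=13^6·(≡11), b=13^4·(≡6) mod 13; (11|13)=-1, (6|13)=-1; (−1)^{6·4·6}·(-1)^4·(-1)^6 = +1.
(-145, -31 / ℚ) ramifies at {29, ∞}: a division algebra.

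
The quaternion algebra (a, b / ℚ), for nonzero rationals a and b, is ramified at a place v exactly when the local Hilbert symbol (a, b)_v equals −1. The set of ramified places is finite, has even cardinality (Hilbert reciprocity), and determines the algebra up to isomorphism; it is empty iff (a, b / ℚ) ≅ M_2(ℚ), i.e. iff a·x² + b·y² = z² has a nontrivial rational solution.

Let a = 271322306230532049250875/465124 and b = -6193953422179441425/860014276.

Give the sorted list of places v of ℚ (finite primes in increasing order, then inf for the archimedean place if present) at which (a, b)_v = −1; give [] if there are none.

[2, 5, 13, 23]

(a, b) ≡ (737035, -12673) mod (ℚ^×)²; places V = {2, 3, 5, 11, 13, 17, 19, 23, 29, 31, 43, ∞}.
(a,b)_31: α=-2, u≡1; β=-2, v≡17 (mod 31); (1|31)=+1, (17|31)=-1; sign (−1)^0·+1^-2·-1^-2 = +1.
(a,b)_43: α=0, u≡13; β=-2, v≡28 (mod 43); (13|43)=+1, (28|43)=-1; sign (−1)^0·+1^-2·-1^0 = +1.
(a,b)_17: α=3, u≡11; β=2, v≡1 (mod 17); (11|17)=-1, (1|17)=+1; sign (−1)^0·-1^2·+1^3 = +1.
(a,b)_13: α=7, u≡2; β=4, v≡8 (mod 13); (2|13)=-1, (8|13)=-1; sign (−1)^0·-1^4·-1^7 = -1.
(a,b)_5: α=3, u≡3; β=2, v≡3 (mod 5); (3|5)=-1, (3|5)=-1; sign (−1)^0·-1^2·-1^3 = -1.
(a,b)_11: α=-2, u≡8; β=-2, v≡2 (mod 11); (8|11)=-1, (2|11)=-1; sign (−1)^0·-1^-2·-1^-2 = +1.
(a,b)_∞: sgn(737035)=+, sgn(-12673)=−, so +1.
(a,b)_3: α=4, u≡1; β=8, v≡2 (mod 3); (1|3)=+1, (2|3)=-1; sign (−1)^0·+1^8·-1^4 = +1.
(a,b)_23: α=1, u≡9; β=1, v≡9 (mod 23); (9|23)=+1, (9|23)=+1; sign (−1)^1·+1^1·+1^1 = -1.
(a,b)_29: α=1, u≡11; β=1, v≡18 (mod 29); (11|29)=-1, (18|29)=-1; sign (−1)^0·-1^1·-1^1 = +1.
(a,b)_2: α=-2, β=-2; u≡3, v≡7 (mod 8); ε(u)ε(v)=1·1, αω(v)=-2·0, βω(u)=-2·1; sum ≡ 1  ⇒  -1.
(a,b)_19: α=4, u≡4; β=3, v≡9 (mod 19); (4|19)=+1, (9|19)=+1; sign (−1)^0·+1^3·+1^4 = +1.
|Ram(737035, -12673)| = 4, even; anisotropic at {2, 5, 13, 23}.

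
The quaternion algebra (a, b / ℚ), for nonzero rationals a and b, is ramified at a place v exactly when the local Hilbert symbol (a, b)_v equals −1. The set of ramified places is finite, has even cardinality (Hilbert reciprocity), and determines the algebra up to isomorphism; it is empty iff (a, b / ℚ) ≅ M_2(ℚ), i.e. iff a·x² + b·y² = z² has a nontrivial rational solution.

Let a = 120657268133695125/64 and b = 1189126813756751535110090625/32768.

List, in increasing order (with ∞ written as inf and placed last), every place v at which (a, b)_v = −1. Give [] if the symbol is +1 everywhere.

[2, 5]

Mod squares: a ≡ 805, b ≡ 302290. Check v ∈ {∞, 2, 3, 5, 7, 19, 23, 37, 43}.
v=19: a=19^2·(≡7), b=19^3·(≡7) mod 19; (7|19)=+1, (7|19)=+1; (−1)^{2·3·9}·(+1)^3·(+1)^2 = +1.
v=37: a=37^2·(≡25), b=37^3·(≡34) mod 37; (25|37)=+1, (34|37)=+1; (−1)^{2·3·18}·(+1)^3·(+1)^2 = +1.
v=∞: 805 > 0 and 302290 > 0  ⇒  (a,b)_∞ = +1.
v=5: a=5^3·(≡4), b=5^5·(≡3) mod 5; (4|5)=+1, (3|5)=-1; (−1)^{3·5·2}·(+1)^5·(-1)^3 = -1.
v=23: a=23^1·(≡1), b=23^2·(≡12) mod 23; (1|23)=+1, (12|23)=+1; (−1)^{1·2·11}·(+1)^2·(+1)^1 = +1.
v=43: a=43^2·(≡16), b=43^3·(≡17) mod 43; (16|43)=+1, (17|43)=+1; (−1)^{2·3·21}·(+1)^3·(+1)^2 = +1.
v=7: a=7^1·(≡6), b=7^2·(≡2) mod 7; (6|7)=-1, (2|7)=+1; (−1)^{1·2·3}·(-1)^2·(+1)^1 = +1.
v=3: a=3^8·(≡1), b=3^12·(≡1) mod 3; (1|3)=+1, (1|3)=+1; (−1)^{8·12·1}·(+1)^12·(+1)^8 = +1.
v=2: v_2(a)=-6, v_2(b)=-15; units ≡ 5, 1 (mod 8); ε·ε+αω+βω = 0·0+-6·0+-15·1 ≡ 1  ⇒  (a,b)_2 = -1.
|Ram(805, 302290)| = 2, even; anisotropic at {2, 5}.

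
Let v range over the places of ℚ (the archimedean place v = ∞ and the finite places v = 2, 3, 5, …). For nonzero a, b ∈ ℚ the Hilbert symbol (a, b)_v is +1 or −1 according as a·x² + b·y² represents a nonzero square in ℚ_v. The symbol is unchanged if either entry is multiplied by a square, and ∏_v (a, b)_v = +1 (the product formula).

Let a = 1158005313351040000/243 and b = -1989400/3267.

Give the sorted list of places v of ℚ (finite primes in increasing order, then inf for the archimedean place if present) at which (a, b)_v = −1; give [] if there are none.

[2, 7]

Mod squares: a ≡ 957, b ≡ -1218. Check v ∈ {∞, 2, 3, 5, 7, 11, 29, 53}.
v=∞: 957 > 0 and -1218 < 0  ⇒  (a,b)_∞ = +1.
v=29: a=29^3·(≡5), b=29^1·(≡16) mod 29; (5|29)=+1, (16|29)=+1; (−1)^{3·1·14}·(+1)^1·(+1)^3 = +1.
v=53: a=53^2·(≡2), b=53^0·(≡47) mod 53; (2|53)=-1, (47|53)=+1; (−1)^{2·0·26}·(-1)^0·(+1)^2 = +1.
v=7: a=7^4·(≡5), b=7^3·(≡2) mod 7; (5|7)=-1, (2|7)=+1; (−1)^{4·3·3}·(-1)^3·(+1)^4 = -1.
v=11: a=11^1·(≡7), b=11^-2·(≡1) mod 11; (7|11)=-1, (1|11)=+1; (−1)^{1·-2·5}·(-1)^-2·(+1)^1 = +1.
v=3: a=3^-5·(≡1), b=3^-3·(≡2) mod 3; (1|3)=+1, (2|3)=-1; (−1)^{-5·-3·1}·(+1)^-3·(-1)^-5 = +1.
v=2: v_2(a)=10, v_2(b)=3; units ≡ 5, 7 (mod 8); ε·ε+αω+βω = 0·1+10·0+3·1 ≡ 1  ⇒  (a,b)_2 = -1.
v=5: a=5^4·(≡3), b=5^2·(≡2) mod 5; (3|5)=-1, (2|5)=-1; (−1)^{4·2·2}·(-1)^2·(-1)^4 = +1.
Ram(957, -1218) = {2, 7}; no ℚ_2-point on the conic.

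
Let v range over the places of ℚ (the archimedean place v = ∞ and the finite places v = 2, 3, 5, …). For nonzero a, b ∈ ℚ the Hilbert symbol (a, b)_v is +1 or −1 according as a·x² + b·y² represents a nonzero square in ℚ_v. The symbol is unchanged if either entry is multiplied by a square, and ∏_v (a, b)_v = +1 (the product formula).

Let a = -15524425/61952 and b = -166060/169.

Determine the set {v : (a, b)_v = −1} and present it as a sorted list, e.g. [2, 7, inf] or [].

(a, b) ≡ (-25346, -115) mod (ℚ^×)²; places V = {2, 5, 7, 11, 13, 19, 23, 29, ∞}.
(a,b)_2: α=-9, β=2; u≡7, v≡5 (mod 8); ε(u)ε(v)=1·0, αω(v)=-9·1, βω(u)=2·0; sum ≡ 1  ⇒  -1.
(a,b)_13: α=0, u≡12; β=-2, v≡2 (mod 13); (12|13)=+1, (2|13)=-1; sign (−1)^0·+1^-2·-1^0 = +1.
(a,b)_23: α=1, u≡4; β=1, v≡6 (mod 23); (4|23)=+1, (6|23)=+1; sign (−1)^1·+1^1·+1^1 = -1.
(a,b)_29: α=1, u≡20; β=0, v≡7 (mod 29); (20|29)=+1, (7|29)=+1; sign (−1)^0·+1^0·+1^1 = +1.
(a,b)_∞: sgn(-25346)=−, sgn(-115)=−, so -1.
(a,b)_11: α=-2, u≡3; β=0, v≡10 (mod 11); (3|11)=+1, (10|11)=-1; sign (−1)^0·+1^0·-1^-2 = +1.
(a,b)_19: α=1, u≡8; β=2, v≡2 (mod 19); (8|19)=-1, (2|19)=-1; sign (−1)^0·-1^2·-1^1 = -1.
(a,b)_5: α=2, u≡4; β=1, v≡2 (mod 5); (4|5)=+1, (2|5)=-1; sign (−1)^0·+1^1·-1^2 = +1.
(a,b)_7: α=2, u≡1; β=0, v≡1 (mod 7); (1|7)=+1, (1|7)=+1; sign (−1)^0·+1^0·+1^2 = +1.
|Ram(-25346, -115)| = 4, even; anisotropic at {2, 19, 23, ∞}.

[2, 19, 23, inf]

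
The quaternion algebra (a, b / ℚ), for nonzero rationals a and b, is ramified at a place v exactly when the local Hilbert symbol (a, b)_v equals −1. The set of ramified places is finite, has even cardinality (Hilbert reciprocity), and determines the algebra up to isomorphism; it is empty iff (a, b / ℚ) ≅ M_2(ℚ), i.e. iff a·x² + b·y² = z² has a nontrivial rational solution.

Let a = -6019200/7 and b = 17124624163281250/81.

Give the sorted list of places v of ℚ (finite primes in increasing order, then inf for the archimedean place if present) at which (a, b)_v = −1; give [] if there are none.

[7, 11]

Mod squares: a ≡ -2926, b ≡ 418. Check v ∈ {∞, 2, 3, 5, 7, 11, 19}.
v=11: a=11^1·(≡4), b=11^3·(≡3) mod 11; (4|11)=+1, (3|11)=+1; (−1)^{1·3·5}·(+1)^3·(+1)^1 = -1.
v=5: a=5^2·(≡1), b=5^8·(≡3) mod 5; (1|5)=+1, (3|5)=-1; (−1)^{2·8·2}·(+1)^8·(-1)^2 = +1.
v=3: a=3^2·(≡2), b=3^-4·(≡1) mod 3; (2|3)=-1, (1|3)=+1; (−1)^{2·-4·1}·(-1)^-4·(+1)^2 = +1.
v=∞: -2926 < 0 and 418 > 0  ⇒  (a,b)_∞ = +1.
v=7: a=7^-1·(≡2), b=7^4·(≡5) mod 7; (2|7)=+1, (5|7)=-1; (−1)^{-1·4·3}·(+1)^4·(-1)^-1 = -1.
v=2: v_2(a)=7, v_2(b)=1; units ≡ 1, 1 (mod 8); ε·ε+αω+βω = 0·0+7·0+1·0 ≡ 0  ⇒  (a,b)_2 = +1.
v=19: a=19^1·(≡9), b=19^3·(≡15) mod 19; (9|19)=+1, (15|19)=-1; (−1)^{1·3·9}·(+1)^3·(-1)^1 = +1.
Ram(-2926, 418) = {7, 11}; no ℚ_7-point on the conic.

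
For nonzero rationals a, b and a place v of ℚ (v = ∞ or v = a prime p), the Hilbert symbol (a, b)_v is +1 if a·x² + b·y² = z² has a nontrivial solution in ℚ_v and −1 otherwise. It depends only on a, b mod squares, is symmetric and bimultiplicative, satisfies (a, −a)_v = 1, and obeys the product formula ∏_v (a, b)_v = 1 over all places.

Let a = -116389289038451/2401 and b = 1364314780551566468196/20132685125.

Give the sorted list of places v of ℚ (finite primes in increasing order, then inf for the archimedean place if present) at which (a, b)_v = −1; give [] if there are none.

(a, b) ≡ (-11, 16445) mod (ℚ^×)²; places V = {2, 3, 5, 7, 11, 13, 23, 37, 43, ∞}.
(a,b)_43: α=2, u≡22; β=2, v≡3 (mod 43); (22|43)=-1, (3|43)=-1; sign (−1)^0·-1^2·-1^2 = +1.
(a,b)_37: α=0, u≡34; β=-2, v≡15 (mod 37); (34|37)=+1, (15|37)=-1; sign (−1)^0·+1^-2·-1^0 = +1.
(a,b)_3: α=0, u≡1; β=4, v≡2 (mod 3); (1|3)=+1, (2|3)=-1; sign (−1)^0·+1^4·-1^0 = +1.
(a,b)_2: α=0, β=2; u≡5, v≡5 (mod 8); ε(u)ε(v)=0·0, αω(v)=0·1, βω(u)=2·1; sum ≡ 0  ⇒  +1.
(a,b)_5: α=0, u≡4; β=-3, v≡1 (mod 5); (4|5)=+1, (1|5)=+1; sign (−1)^0·+1^-3·+1^0 = +1.
(a,b)_13: α=2, u≡8; β=3, v≡1 (mod 13); (8|13)=-1, (1|13)=+1; sign (−1)^0·-1^3·+1^2 = -1.
(a,b)_7: α=-4, u≡5; β=-6, v≡4 (mod 7); (5|7)=-1, (4|7)=+1; sign (−1)^0·-1^-6·+1^-4 = +1.
(a,b)_23: α=4, u≡1; β=5, v≡8 (mod 23); (1|23)=+1, (8|23)=+1; sign (−1)^0·+1^5·+1^4 = +1.
(a,b)_∞: sgn(-11)=−, sgn(16445)=+, so +1.
(a,b)_11: α=3, u≡6; β=5, v≡6 (mod 11); (6|11)=-1, (6|11)=-1; sign (−1)^1·-1^5·-1^3 = -1.
|Ram(-11, 16445)| = 2, even; anisotropic at {11, 13}.

[11, 13]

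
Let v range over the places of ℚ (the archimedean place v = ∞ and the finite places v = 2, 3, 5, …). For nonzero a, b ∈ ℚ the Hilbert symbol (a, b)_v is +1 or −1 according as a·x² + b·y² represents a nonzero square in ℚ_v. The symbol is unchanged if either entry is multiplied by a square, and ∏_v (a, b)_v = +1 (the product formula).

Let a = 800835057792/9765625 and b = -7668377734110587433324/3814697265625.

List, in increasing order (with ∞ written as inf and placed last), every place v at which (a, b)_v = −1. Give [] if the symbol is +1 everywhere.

[2, 11, 17, 19]

(a, b) ≡ (1938, -11) mod (ℚ^×)²; places V = {2, 3, 5, 7, 11, 17, 19, ∞}.
(a,b)_3: α=3, u≡1; β=10, v≡1 (mod 3); (1|3)=+1, (1|3)=+1; sign (−1)^0·+1^10·+1^3 = +1.
(a,b)_17: α=1, u≡10; β=2, v≡12 (mod 17); (10|17)=-1, (12|17)=-1; sign (−1)^0·-1^2·-1^1 = -1.
(a,b)_19: α=1, u≡17; β=0, v≡13 (mod 19); (17|19)=+1, (13|19)=-1; sign (−1)^0·+1^0·-1^1 = -1.
(a,b)_11: α=4, u≡7; β=7, v≡6 (mod 11); (7|11)=-1, (6|11)=-1; sign (−1)^0·-1^7·-1^4 = -1.
(a,b)_5: α=-10, u≡2; β=-18, v≡1 (mod 5); (2|5)=-1, (1|5)=+1; sign (−1)^0·-1^-18·+1^-10 = +1.
(a,b)_2: α=7, β=2; u≡1, v≡5 (mod 8); ε(u)ε(v)=0·0, αω(v)=7·1, βω(u)=2·0; sum ≡ 1  ⇒  -1.
(a,b)_∞: sgn(1938)=+, sgn(-11)=−, so +1.
(a,b)_7: α=2, u≡3; β=8, v≡5 (mod 7); (3|7)=-1, (5|7)=-1; sign (−1)^0·-1^8·-1^2 = +1.
|Ram(1938, -11)| = 4, even; anisotropic at {2, 11, 17, 19}.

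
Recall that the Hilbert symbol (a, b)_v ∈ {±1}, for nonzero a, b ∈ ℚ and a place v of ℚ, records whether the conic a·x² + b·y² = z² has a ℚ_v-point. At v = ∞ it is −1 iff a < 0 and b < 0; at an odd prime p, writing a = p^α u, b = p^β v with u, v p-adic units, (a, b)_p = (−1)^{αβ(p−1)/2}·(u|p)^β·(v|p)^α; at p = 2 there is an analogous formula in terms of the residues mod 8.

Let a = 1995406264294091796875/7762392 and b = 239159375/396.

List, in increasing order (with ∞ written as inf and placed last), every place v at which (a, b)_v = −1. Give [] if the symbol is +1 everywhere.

(a, b) ≡ (770, 5005) mod (ℚ^×)²; places V = {2, 3, 5, 7, 11, 13, 17, 29, ∞}.
(a,b)_7: α=1, u≡6; β=1, v≡1 (mod 7); (6|7)=-1, (1|7)=+1; sign (−1)^1·-1^1·+1^1 = +1.
(a,b)_17: α=2, u≡3; β=0, v≡12 (mod 17); (3|17)=-1, (12|17)=-1; sign (−1)^0·-1^0·-1^2 = +1.
(a,b)_29: α=4, u≡24; β=2, v≡26 (mod 29); (24|29)=+1, (26|29)=-1; sign (−1)^0·+1^2·-1^4 = +1.
(a,b)_13: α=4, u≡10; β=1, v≡7 (mod 13); (10|13)=+1, (7|13)=-1; sign (−1)^0·+1^1·-1^4 = +1.
(a,b)_5: α=11, u≡4; β=5, v≡1 (mod 5); (4|5)=+1, (1|5)=+1; sign (−1)^0·+1^5·+1^11 = +1.
(a,b)_11: α=-3, u≡1; β=-1, v≡5 (mod 11); (1|11)=+1, (5|11)=+1; sign (−1)^1·+1^-1·+1^-3 = -1.
(a,b)_2: α=-3, β=-2; u≡1, v≡5 (mod 8); ε(u)ε(v)=0·0, αω(v)=-3·1, βω(u)=-2·0; sum ≡ 1  ⇒  -1.
(a,b)_∞: sgn(770)=+, sgn(5005)=+, so +1.
(a,b)_3: α=-6, u≡2; β=-2, v≡1 (mod 3); (2|3)=-1, (1|3)=+1; sign (−1)^0·-1^-2·+1^-6 = +1.
|Ram(770, 5005)| = 2, even; anisotropic at {2, 11}.

[2, 11]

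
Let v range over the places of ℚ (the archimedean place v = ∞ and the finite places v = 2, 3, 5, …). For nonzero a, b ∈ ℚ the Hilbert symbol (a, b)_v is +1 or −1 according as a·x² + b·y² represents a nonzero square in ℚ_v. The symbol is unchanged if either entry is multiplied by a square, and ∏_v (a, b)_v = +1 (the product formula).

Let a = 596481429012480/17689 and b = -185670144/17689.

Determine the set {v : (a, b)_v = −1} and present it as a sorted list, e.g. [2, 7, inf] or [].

Mod squares: a ≡ 6105, b ≡ -74. Check v ∈ {∞, 2, 3, 5, 7, 11, 19, 37}.
v=2: v_2(a)=16, v_2(b)=9; units ≡ 1, 3 (mod 8); ε·ε+αω+βω = 0·1+16·1+9·0 ≡ 0  ⇒  (a,b)_2 = +1.
v=∞: 6105 > 0 and -74 < 0  ⇒  (a,b)_∞ = +1.
v=37: a=37^3·(≡2), b=37^1·(≡29) mod 37; (2|37)=-1, (29|37)=-1; (−1)^{3·1·18}·(-1)^1·(-1)^3 = +1.
v=5: a=5^1·(≡4), b=5^0·(≡4) mod 5; (4|5)=+1, (4|5)=+1; (−1)^{1·0·2}·(+1)^0·(+1)^1 = +1.
v=11: a=11^3·(≡1), b=11^2·(≡3) mod 11; (1|11)=+1, (3|11)=+1; (−1)^{3·2·5}·(+1)^2·(+1)^3 = +1.
v=19: a=19^-2·(≡6), b=19^-2·(≡2) mod 19; (6|19)=+1, (2|19)=-1; (−1)^{-2·-2·9}·(+1)^-2·(-1)^-2 = +1.
v=3: a=3^3·(≡1), b=3^4·(≡1) mod 3; (1|3)=+1, (1|3)=+1; (−1)^{3·4·1}·(+1)^4·(+1)^3 = +1.
v=7: a=7^-2·(≡1), b=7^-2·(≡3) mod 7; (1|7)=+1, (3|7)=-1; (−1)^{-2·-2·3}·(+1)^-2·(-1)^-2 = +1.
Every local symbol is +1, so the conic 6105·x² + -74·y² = z² has ℚ_v-points for all v and hence a ℚ-point; (a, b / ℚ) ≅ M_2(ℚ).

[]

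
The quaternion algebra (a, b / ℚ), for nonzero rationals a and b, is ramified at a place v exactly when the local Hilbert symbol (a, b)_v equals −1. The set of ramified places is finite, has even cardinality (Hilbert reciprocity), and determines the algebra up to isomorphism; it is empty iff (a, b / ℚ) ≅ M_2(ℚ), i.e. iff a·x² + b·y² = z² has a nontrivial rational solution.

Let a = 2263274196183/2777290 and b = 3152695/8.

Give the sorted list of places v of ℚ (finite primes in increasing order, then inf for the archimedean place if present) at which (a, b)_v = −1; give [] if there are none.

Mod squares: a ≡ 2870, b ≡ 37310. Check v ∈ {∞, 2, 3, 5, 7, 11, 13, 17, 23, 31, 41}.
v=31: a=31^-2·(≡14), b=31^0·(≡11) mod 31; (14|31)=+1, (11|31)=-1; (−1)^{-2·0·15}·(+1)^0·(-1)^-2 = +1.
v=3: a=3^6·(≡2), b=3^0·(≡2) mod 3; (2|3)=-1, (2|3)=-1; (−1)^{6·0·1}·(-1)^0·(-1)^6 = +1.
v=5: a=5^-1·(≡1), b=5^1·(≡3) mod 5; (1|5)=+1, (3|5)=-1; (−1)^{-1·1·2}·(+1)^1·(-1)^-1 = -1.
v=∞: 2870 > 0 and 37310 > 0  ⇒  (a,b)_∞ = +1.
v=13: a=13^2·(≡4), b=13^3·(≡12) mod 13; (4|13)=+1, (12|13)=+1; (−1)^{2·3·6}·(+1)^3·(+1)^2 = +1.
v=2: v_2(a)=-1, v_2(b)=-3; units ≡ 3, 7 (mod 8); ε·ε+αω+βω = 1·1+-1·0+-3·1 ≡ 0  ⇒  (a,b)_2 = +1.
v=23: a=23^2·(≡18), b=23^0·(≡2) mod 23; (18|23)=+1, (2|23)=+1; (−1)^{2·0·11}·(+1)^0·(+1)^2 = +1.
v=7: a=7^1·(≡4), b=7^1·(≡5) mod 7; (4|7)=+1, (5|7)=-1; (−1)^{1·1·3}·(+1)^1·(-1)^1 = +1.
v=41: a=41^1·(≡34), b=41^1·(≡23) mod 41; (34|41)=-1, (23|41)=+1; (−1)^{1·1·20}·(-1)^1·(+1)^1 = -1.
v=11: a=11^2·(≡10), b=11^0·(≡5) mod 11; (10|11)=-1, (5|11)=+1; (−1)^{2·0·5}·(-1)^0·(+1)^2 = +1.
v=17: a=17^-2·(≡7), b=17^0·(≡12) mod 17; (7|17)=-1, (12|17)=-1; (−1)^{-2·0·8}·(-1)^0·(-1)^-2 = +1.
(2870, 37310 / ℚ) ramifies at {5, 41}: a division algebra.

[5, 41]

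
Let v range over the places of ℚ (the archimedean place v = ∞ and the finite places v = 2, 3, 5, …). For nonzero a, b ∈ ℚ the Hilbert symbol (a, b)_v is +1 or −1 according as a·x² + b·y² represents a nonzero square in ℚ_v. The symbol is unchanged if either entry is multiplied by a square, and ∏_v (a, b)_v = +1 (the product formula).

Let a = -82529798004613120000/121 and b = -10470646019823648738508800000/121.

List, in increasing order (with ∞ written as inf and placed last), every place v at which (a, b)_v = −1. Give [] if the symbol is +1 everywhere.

Mod squares: a ≡ -37, b ≡ -1166795. Check v ∈ {∞, 2, 3, 5, 7, 11, 17, 37, 53}.
v=17: a=17^2·(≡10), b=17^3·(≡11) mod 17; (10|17)=-1, (11|17)=-1; (−1)^{2·3·8}·(-1)^3·(-1)^2 = -1.
v=53: a=53^2·(≡47), b=53^3·(≡45) mod 53; (47|53)=+1, (45|53)=-1; (−1)^{2·3·26}·(+1)^3·(-1)^2 = +1.
v=∞: -37 < 0 and -1166795 < 0  ⇒  (a,b)_∞ = -1.
v=2: v_2(a)=16, v_2(b)=20; units ≡ 3, 5 (mod 8); ε·ε+αω+βω = 1·0+16·1+20·1 ≡ 0  ⇒  (a,b)_2 = +1.
v=37: a=37^3·(≡34), b=37^5·(≡11) mod 37; (34|37)=+1, (11|37)=+1; (−1)^{3·5·18}·(+1)^5·(+1)^3 = +1.
v=7: a=7^2·(≡6), b=7^1·(≡6) mod 7; (6|7)=-1, (6|7)=-1; (−1)^{2·1·3}·(-1)^1·(-1)^2 = -1.
v=5: a=5^4·(≡3), b=5^5·(≡4) mod 5; (3|5)=-1, (4|5)=+1; (−1)^{4·5·2}·(-1)^5·(+1)^4 = -1.
v=3: a=3^0·(≡2), b=3^2·(≡1) mod 3; (2|3)=-1, (1|3)=+1; (−1)^{0·2·1}·(-1)^2·(+1)^0 = +1.
v=11: a=11^-2·(≡7), b=11^-2·(≡8) mod 11; (7|11)=-1, (8|11)=-1; (−1)^{-2·-2·5}·(-1)^-2·(-1)^-2 = +1.
(-37, -1166795 / ℚ) ramifies at {5, 7, 17, ∞}: a division algebra.

[5, 7, 17, inf]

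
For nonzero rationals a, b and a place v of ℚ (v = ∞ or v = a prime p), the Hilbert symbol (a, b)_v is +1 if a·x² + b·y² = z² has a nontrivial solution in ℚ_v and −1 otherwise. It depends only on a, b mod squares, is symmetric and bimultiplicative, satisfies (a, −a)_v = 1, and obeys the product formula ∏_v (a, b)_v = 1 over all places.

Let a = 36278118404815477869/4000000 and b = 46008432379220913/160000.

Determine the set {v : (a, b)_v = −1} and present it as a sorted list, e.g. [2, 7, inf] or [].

(a, b) ≡ (55106061, 1039737) mod (ℚ^×)²; places V = {2, 3, 5, 7, 17, 19, 29, 37, 53, ∞}.
(a,b)_37: α=1, u≡5; β=1, v≡31 (mod 37); (5|37)=-1, (31|37)=-1; sign (−1)^0·-1^1·-1^1 = +1.
(a,b)_19: α=1, u≡17; β=1, v≡2 (mod 19); (17|19)=+1, (2|19)=-1; sign (−1)^1·+1^1·-1^1 = +1.
(a,b)_5: α=-6, u≡4; β=-4, v≡3 (mod 5); (4|5)=+1, (3|5)=-1; sign (−1)^0·+1^-4·-1^-6 = +1.
(a,b)_17: α=1, u≡12; β=1, v≡14 (mod 17); (12|17)=-1, (14|17)=-1; sign (−1)^0·-1^1·-1^1 = +1.
(a,b)_∞: sgn(55106061)=+, sgn(1039737)=+, so +1.
(a,b)_2: α=-8, β=-8; u≡5, v≡1 (mod 8); ε(u)ε(v)=0·0, αω(v)=-8·0, βω(u)=-8·1; sum ≡ 0  ⇒  +1.
(a,b)_3: α=15, u≡2; β=9, v≡1 (mod 3); (2|3)=-1, (1|3)=+1; sign (−1)^1·-1^9·+1^15 = +1.
(a,b)_53: α=3, u≡15; β=2, v≡42 (mod 53); (15|53)=+1, (42|53)=+1; sign (−1)^0·+1^2·+1^3 = +1.
(a,b)_7: α=2, u≡3; β=4, v≡3 (mod 7); (3|7)=-1, (3|7)=-1; sign (−1)^0·-1^4·-1^2 = +1.
(a,b)_29: α=1, u≡25; β=1, v≡13 (mod 29); (25|29)=+1, (13|29)=+1; sign (−1)^0·+1^1·+1^1 = +1.
Ram(a, b) = ∅: the form 55106061·x² + 1039737·y² − z² is isotropic over every ℚ_v, so by Hasse–Minkowski it is isotropic over ℚ.

[]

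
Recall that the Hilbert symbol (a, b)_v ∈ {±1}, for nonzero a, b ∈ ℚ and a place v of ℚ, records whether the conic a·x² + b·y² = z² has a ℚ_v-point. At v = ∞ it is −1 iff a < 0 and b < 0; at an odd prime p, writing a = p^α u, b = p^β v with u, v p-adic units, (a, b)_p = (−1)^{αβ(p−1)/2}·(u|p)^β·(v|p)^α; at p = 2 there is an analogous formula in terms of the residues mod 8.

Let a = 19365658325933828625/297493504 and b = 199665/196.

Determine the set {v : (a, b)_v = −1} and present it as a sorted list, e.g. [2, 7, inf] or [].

[5, 29]

(a, b) ≡ (145, 2465) mod (ℚ^×)²; places V = {2, 3, 5, 7, 11, 17, 19, 29, ∞}.
(a,b)_∞: sgn(145)=+, sgn(2465)=+, so +1.
(a,b)_29: α=3, u≡23; β=1, v≡19 (mod 29); (23|29)=+1, (19|29)=-1; sign (−1)^0·+1^1·-1^3 = -1.
(a,b)_11: α=-2, u≡8; β=0, v≡9 (mod 11); (8|11)=-1, (9|11)=+1; sign (−1)^0·-1^0·+1^-2 = +1.
(a,b)_17: α=6, u≡9; β=1, v≡13 (mod 17); (9|17)=+1, (13|17)=+1; sign (−1)^0·+1^1·+1^6 = +1.
(a,b)_7: α=-4, u≡6; β=-2, v≡1 (mod 7); (6|7)=-1, (1|7)=+1; sign (−1)^0·-1^-2·+1^-4 = +1.
(a,b)_5: α=3, u≡1; β=1, v≡3 (mod 5); (1|5)=+1, (3|5)=-1; sign (−1)^0·+1^1·-1^3 = -1.
(a,b)_2: α=-10, β=-2; u≡1, v≡1 (mod 8); ε(u)ε(v)=0·0, αω(v)=-10·0, βω(u)=-2·0; sum ≡ 0  ⇒  +1.
(a,b)_19: α=2, u≡10; β=0, v≡18 (mod 19); (10|19)=-1, (18|19)=-1; sign (−1)^0·-1^0·-1^2 = +1.
(a,b)_3: α=6, u≡1; β=4, v≡2 (mod 3); (1|3)=+1, (2|3)=-1; sign (−1)^0·+1^4·-1^6 = +1.
|Ram(145, 2465)| = 2, even; anisotropic at {5, 29}.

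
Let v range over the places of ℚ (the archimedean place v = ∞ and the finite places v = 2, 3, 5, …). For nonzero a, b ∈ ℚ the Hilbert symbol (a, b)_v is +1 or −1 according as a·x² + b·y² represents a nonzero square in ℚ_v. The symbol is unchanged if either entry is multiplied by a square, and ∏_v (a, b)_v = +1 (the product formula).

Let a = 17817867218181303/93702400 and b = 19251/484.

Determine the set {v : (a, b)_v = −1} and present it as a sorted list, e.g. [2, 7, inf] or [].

[2, 3, 23, 31]

Mod squares: a ≡ 284487, b ≡ 2139. Check v ∈ {∞, 2, 3, 5, 7, 11, 13, 19, 23, 31}.
v=3: a=3^7·(≡2), b=3^3·(≡2) mod 3; (2|3)=-1, (2|3)=-1; (−1)^{7·3·1}·(-1)^3·(-1)^7 = -1.
v=23: a=23^3·(≡8), b=23^1·(≡9) mod 23; (8|23)=+1, (9|23)=+1; (−1)^{3·1·11}·(+1)^1·(+1)^3 = -1.
v=∞: 284487 > 0 and 2139 > 0  ⇒  (a,b)_∞ = +1.
v=11: a=11^-4·(≡1), b=11^-2·(≡3) mod 11; (1|11)=+1, (3|11)=+1; (−1)^{-4·-2·5}·(+1)^-2·(+1)^-4 = +1.
v=7: a=7^1·(≡6), b=7^0·(≡1) mod 7; (6|7)=-1, (1|7)=+1; (−1)^{1·0·3}·(-1)^0·(+1)^1 = +1.
v=13: a=13^2·(≡7), b=13^0·(≡8) mod 13; (7|13)=-1, (8|13)=-1; (−1)^{2·0·6}·(-1)^0·(-1)^2 = +1.
v=19: a=19^1·(≡5), b=19^0·(≡11) mod 19; (5|19)=+1, (11|19)=+1; (−1)^{1·0·9}·(+1)^0·(+1)^1 = +1.
v=2: v_2(a)=-8, v_2(b)=-2; units ≡ 7, 3 (mod 8); ε·ε+αω+βω = 1·1+-8·1+-2·0 ≡ 1  ⇒  (a,b)_2 = -1.
v=5: a=5^-2·(≡3), b=5^0·(≡4) mod 5; (3|5)=-1, (4|5)=+1; (−1)^{-2·0·2}·(-1)^0·(+1)^-2 = +1.
v=31: a=31^3·(≡7), b=31^1·(≡18) mod 31; (7|31)=+1, (18|31)=+1; (−1)^{3·1·15}·(+1)^1·(+1)^3 = -1.
(284487, 2139 / ℚ) ramifies at {2, 3, 23, 31}: a division algebra.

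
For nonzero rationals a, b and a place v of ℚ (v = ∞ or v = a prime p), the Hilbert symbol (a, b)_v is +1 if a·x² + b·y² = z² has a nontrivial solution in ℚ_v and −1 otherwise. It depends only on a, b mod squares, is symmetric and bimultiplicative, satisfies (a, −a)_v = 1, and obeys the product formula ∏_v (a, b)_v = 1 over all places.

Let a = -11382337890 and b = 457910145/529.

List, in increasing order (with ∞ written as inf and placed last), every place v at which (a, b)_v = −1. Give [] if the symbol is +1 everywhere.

[5, 7, 11, 29]

Mod squares: a ≡ -3410, b ≡ 1038345. Check v ∈ {∞, 2, 3, 5, 7, 11, 23, 29, 31}.
v=11: a=11^1·(≡9), b=11^1·(≡4) mod 11; (9|11)=+1, (4|11)=+1; (−1)^{1·1·5}·(+1)^1·(+1)^1 = -1.
v=7: a=7^2·(≡3), b=7^3·(≡6) mod 7; (3|7)=-1, (6|7)=-1; (−1)^{2·3·3}·(-1)^3·(-1)^2 = -1.
v=29: a=29^2·(≡10), b=29^1·(≡8) mod 29; (10|29)=-1, (8|29)=-1; (−1)^{2·1·14}·(-1)^1·(-1)^2 = -1.
v=3: a=3^4·(≡1), b=3^3·(≡2) mod 3; (1|3)=+1, (2|3)=-1; (−1)^{4·3·1}·(+1)^3·(-1)^4 = +1.
v=5: a=5^1·(≡2), b=5^1·(≡1) mod 5; (2|5)=-1, (1|5)=+1; (−1)^{1·1·2}·(-1)^1·(+1)^1 = -1.
v=31: a=31^1·(≡25), b=31^1·(≡6) mod 31; (25|31)=+1, (6|31)=-1; (−1)^{1·1·15}·(+1)^1·(-1)^1 = +1.
v=2: v_2(a)=1, v_2(b)=0; units ≡ 7, 1 (mod 8); ε·ε+αω+βω = 1·0+1·0+0·0 ≡ 0  ⇒  (a,b)_2 = +1.
v=23: a=23^0·(≡21), b=23^-2·(≡17) mod 23; (21|23)=-1, (17|23)=-1; (−1)^{0·-2·11}·(-1)^-2·(-1)^0 = +1.
v=∞: -3410 < 0 and 1038345 > 0  ⇒  (a,b)_∞ = +1.
(-3410, 1038345 / ℚ) ramifies at {5, 7, 11, 29}: a division algebra.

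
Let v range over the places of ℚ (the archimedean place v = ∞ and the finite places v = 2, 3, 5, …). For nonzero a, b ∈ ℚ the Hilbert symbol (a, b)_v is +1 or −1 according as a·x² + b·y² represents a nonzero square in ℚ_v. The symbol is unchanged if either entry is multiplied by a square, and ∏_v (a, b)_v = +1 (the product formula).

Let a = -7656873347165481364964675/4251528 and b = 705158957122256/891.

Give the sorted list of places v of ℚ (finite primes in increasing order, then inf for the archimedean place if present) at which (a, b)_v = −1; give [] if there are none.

(a, b) ≡ (-27094, 319) mod (ℚ^×)²; places V = {2, 3, 5, 7, 11, 13, 19, 23, 29, 31, ∞}.
(a,b)_11: α=0, u≡2; β=-1, v≡8 (mod 11); (2|11)=-1, (8|11)=-1; sign (−1)^0·-1^-1·-1^0 = -1.
(a,b)_13: α=2, u≡7; β=2, v≡11 (mod 13); (7|13)=-1, (11|13)=-1; sign (−1)^0·-1^2·-1^2 = +1.
(a,b)_31: α=3, u≡10; β=2, v≡20 (mod 31); (10|31)=+1, (20|31)=+1; sign (−1)^0·+1^2·+1^3 = +1.
(a,b)_3: α=-12, u≡2; β=-4, v≡1 (mod 3); (2|3)=-1, (1|3)=+1; sign (−1)^0·-1^-4·+1^-12 = +1.
(a,b)_7: α=4, u≡5; β=2, v≡4 (mod 7); (5|7)=-1, (4|7)=+1; sign (−1)^0·-1^2·+1^4 = +1.
(a,b)_19: α=5, u≡2; β=2, v≡3 (mod 19); (2|19)=-1, (3|19)=-1; sign (−1)^0·-1^2·-1^5 = -1.
(a,b)_2: α=-3, β=4; u≡5, v≡7 (mod 8); ε(u)ε(v)=0·1, αω(v)=-3·0, βω(u)=4·1; sum ≡ 0  ⇒  +1.
(a,b)_29: α=2, u≡26; β=1, v≡10 (mod 29); (26|29)=-1, (10|29)=-1; sign (−1)^0·-1^1·-1^2 = -1.
(a,b)_5: α=2, u≡1; β=0, v≡1 (mod 5); (1|5)=+1, (1|5)=+1; sign (−1)^0·+1^0·+1^2 = +1.
(a,b)_23: α=3, u≡4; β=2, v≡15 (mod 23); (4|23)=+1, (15|23)=-1; sign (−1)^0·+1^2·-1^3 = -1.
(a,b)_∞: sgn(-27094)=−, sgn(319)=+, so +1.
(-27094, 319 / ℚ) ramifies at {11, 19, 23, 29}: a division algebra.

[11, 19, 23, 29]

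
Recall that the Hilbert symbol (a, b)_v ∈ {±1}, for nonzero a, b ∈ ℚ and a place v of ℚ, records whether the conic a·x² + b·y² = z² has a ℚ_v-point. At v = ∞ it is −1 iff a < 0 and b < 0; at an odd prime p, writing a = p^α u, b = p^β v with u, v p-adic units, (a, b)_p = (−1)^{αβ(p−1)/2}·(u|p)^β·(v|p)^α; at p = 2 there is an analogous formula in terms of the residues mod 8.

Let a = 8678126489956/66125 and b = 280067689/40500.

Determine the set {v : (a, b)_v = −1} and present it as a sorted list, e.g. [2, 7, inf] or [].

(a, b) ≡ (5, 95645) mod (ℚ^×)²; places V = {2, 3, 5, 7, 11, 23, 37, 47, ∞}.
(a,b)_7: α=2, u≡6; β=0, v≡4 (mod 7); (6|7)=-1, (4|7)=+1; sign (−1)^0·-1^0·+1^2 = +1.
(a,b)_3: α=0, u≡2; β=-4, v≡2 (mod 3); (2|3)=-1, (2|3)=-1; sign (−1)^0·-1^-4·-1^0 = +1.
(a,b)_47: α=2, u≡41; β=1, v≡14 (mod 47); (41|47)=-1, (14|47)=+1; sign (−1)^0·-1^1·+1^2 = -1.
(a,b)_2: α=2, β=-2; u≡5, v≡5 (mod 8); ε(u)ε(v)=0·0, αω(v)=2·1, βω(u)=-2·1; sum ≡ 0  ⇒  +1.
(a,b)_5: α=-3, u≡4; β=-3, v≡1 (mod 5); (4|5)=+1, (1|5)=+1; sign (−1)^0·+1^-3·+1^-3 = +1.
(a,b)_∞: sgn(5)=+, sgn(95645)=+, so +1.
(a,b)_11: α=4, u≡5; β=5, v≡5 (mod 11); (5|11)=+1, (5|11)=+1; sign (−1)^0·+1^5·+1^4 = +1.
(a,b)_37: α=2, u≡6; β=1, v≡19 (mod 37); (6|37)=-1, (19|37)=-1; sign (−1)^0·-1^1·-1^2 = -1.
(a,b)_23: α=-2, u≡17; β=0, v≡15 (mod 23); (17|23)=-1, (15|23)=-1; sign (−1)^0·-1^0·-1^-2 = +1.
|Ram(5, 95645)| = 2, even; anisotropic at {37, 47}.

[37, 47]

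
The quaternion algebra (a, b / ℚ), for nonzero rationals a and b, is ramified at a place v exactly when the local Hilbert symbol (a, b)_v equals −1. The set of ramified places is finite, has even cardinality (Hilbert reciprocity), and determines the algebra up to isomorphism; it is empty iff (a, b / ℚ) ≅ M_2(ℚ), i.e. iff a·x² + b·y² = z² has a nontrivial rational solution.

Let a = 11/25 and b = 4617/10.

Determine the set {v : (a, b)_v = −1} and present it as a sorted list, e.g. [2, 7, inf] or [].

Mod squares: a ≡ 11, b ≡ 570. Check v ∈ {∞, 2, 3, 5, 11, 19}.
v=5: a=5^-2·(≡1), b=5^-1·(≡1) mod 5; (1|5)=+1, (1|5)=+1; (−1)^{-2·-1·2}·(+1)^-1·(+1)^-2 = +1.
v=11: a=11^1·(≡4), b=11^0·(≡3) mod 11; (4|11)=+1, (3|11)=+1; (−1)^{1·0·5}·(+1)^0·(+1)^1 = +1.
v=2: v_2(a)=0, v_2(b)=-1; units ≡ 3, 5 (mod 8); ε·ε+αω+βω = 1·0+0·1+-1·1 ≡ 1  ⇒  (a,b)_2 = -1.
v=∞: 11 > 0 and 570 > 0  ⇒  (a,b)_∞ = +1.
v=3: a=3^0·(≡2), b=3^5·(≡1) mod 3; (2|3)=-1, (1|3)=+1; (−1)^{0·5·1}·(-1)^5·(+1)^0 = -1.
v=19: a=19^0·(≡5), b=19^1·(≡11) mod 19; (5|19)=+1, (11|19)=+1; (−1)^{0·1·9}·(+1)^1·(+1)^0 = +1.
Ram(11, 570) = {2, 3}; no ℚ_2-point on the conic.

[2, 3]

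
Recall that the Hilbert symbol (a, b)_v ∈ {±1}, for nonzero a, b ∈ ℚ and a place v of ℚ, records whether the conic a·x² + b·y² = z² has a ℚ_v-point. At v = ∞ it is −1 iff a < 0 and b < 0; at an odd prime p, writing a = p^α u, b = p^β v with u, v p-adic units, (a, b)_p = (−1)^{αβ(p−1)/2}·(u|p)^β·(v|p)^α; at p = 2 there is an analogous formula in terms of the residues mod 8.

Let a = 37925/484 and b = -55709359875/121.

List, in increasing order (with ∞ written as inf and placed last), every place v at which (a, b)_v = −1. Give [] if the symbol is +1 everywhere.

(a, b) ≡ (1517, -3056755) mod (ℚ^×)²; places V = {2, 3, 5, 11, 13, 31, 37, 41, ∞}.
(a,b)_11: α=-2, u≡2; β=-2, v≡7 (mod 11); (2|11)=-1, (7|11)=-1; sign (−1)^0·-1^-2·-1^-2 = +1.
(a,b)_41: α=1, u≡33; β=1, v≡35 (mod 41); (33|41)=+1, (35|41)=-1; sign (−1)^0·+1^1·-1^1 = -1.
(a,b)_5: α=2, u≡3; β=3, v≡1 (mod 5); (3|5)=-1, (1|5)=+1; sign (−1)^0·-1^3·+1^2 = -1.
(a,b)_2: α=-2, β=0; u≡5, v≡5 (mod 8); ε(u)ε(v)=0·0, αω(v)=-2·1, βω(u)=0·1; sum ≡ 0  ⇒  +1.
(a,b)_3: α=0, u≡2; β=6, v≡2 (mod 3); (2|3)=-1, (2|3)=-1; sign (−1)^0·-1^6·-1^0 = +1.
(a,b)_∞: sgn(1517)=+, sgn(-3056755)=−, so +1.
(a,b)_31: α=0, u≡30; β=1, v≡6 (mod 31); (30|31)=-1, (6|31)=-1; sign (−1)^0·-1^1·-1^0 = -1.
(a,b)_13: α=0, u≡10; β=1, v≡1 (mod 13); (10|13)=+1, (1|13)=+1; sign (−1)^0·+1^1·+1^0 = +1.
(a,b)_37: α=1, u≡21; β=1, v≡20 (mod 37); (21|37)=+1, (20|37)=-1; sign (−1)^0·+1^1·-1^1 = -1.
(1517, -3056755 / ℚ) ramifies at {5, 31, 37, 41}: a division algebra.

[5, 31, 37, 41]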